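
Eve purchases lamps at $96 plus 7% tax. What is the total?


Calculate the tax:
7% of $96 = $6.72
Add tax to price:
$96 + $6.72 = $102.72

$102.72


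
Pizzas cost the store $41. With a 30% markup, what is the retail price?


Calculate the markup amount:
30% of $41 = $12.30
Add to cost:
$41 + $12.30 = $53.30

$53.30


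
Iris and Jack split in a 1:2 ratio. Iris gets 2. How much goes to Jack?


Find the multiplier:
2 / 1 = 2
Apply to Jack's share:
2 x 2 = 4

4


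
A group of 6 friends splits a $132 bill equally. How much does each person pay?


Total bill: $132
Number of people: 6
Each pays: $132 / 6 = $22

$22


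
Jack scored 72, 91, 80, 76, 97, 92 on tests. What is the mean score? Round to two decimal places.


Add the scores:
72 + 91 + 80 + 76 + 97 + 92 = 508
Divide by the number of tests:
508 / 6 = 84.6666... ≈ 84.67

84.67


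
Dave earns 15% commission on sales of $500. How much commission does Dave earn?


Convert rate to decimal:
15% = 0.15
Multiply by sales:
$500 x 0.15 = $75

$75


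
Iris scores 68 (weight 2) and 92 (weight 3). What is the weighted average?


Weighted sum:
2 x 68 + 3 x 92 = 412
Total weight:
2 + 3 = 5
Weighted average:
412 / 5 = 82.4

82.4


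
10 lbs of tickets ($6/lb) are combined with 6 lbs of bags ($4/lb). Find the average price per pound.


Cost of tickets:
10 x $6 = $60
Cost of bags:
6 x $4 = $24
Total cost: $60 + $24 = $84
Total weight: 16 lbs
Average: $84 / 16 = $5.25/lb

$5.25/lb


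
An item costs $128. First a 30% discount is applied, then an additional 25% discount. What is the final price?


First discount:
30% of $128 = $38.40
Price after first discount:
$128 - $38.40 = $89.60
Second discount:
25% of $89.60 = $22.40
Final price:
$89.60 - $22.40 = $67.20

$67.20


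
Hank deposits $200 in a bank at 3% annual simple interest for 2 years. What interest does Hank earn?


Use the formula I = P x R x T / 100
P x R x T = 200 x 3 x 2 = 1200
I = 1200 / 100 = $12

$12


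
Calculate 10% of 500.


Convert percentage to decimal:
10% = 0.1
Multiply:
500 x 0.1 = 50

50


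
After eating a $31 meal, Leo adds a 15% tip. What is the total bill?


Calculate the tip:
15% of $31 = $4.65
Add tip to meal cost:
$31 + $4.65 = $35.65

$35.65


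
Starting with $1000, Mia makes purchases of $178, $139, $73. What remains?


Add up expenses:
$178 + $139 + $73 = $390
Subtract from budget:
$1000 - $390 = $610

$610


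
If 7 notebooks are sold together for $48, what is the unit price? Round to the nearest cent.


Total cost: $48
Number of items: 7
Unit price: $48 / 7 = $6.8571... ≈ $6.86

$6.86


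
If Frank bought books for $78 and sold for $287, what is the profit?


Selling price = $287
Cost price = $78
Profit = selling price - cost price:
Profit = $287 - $78 = $209

$209


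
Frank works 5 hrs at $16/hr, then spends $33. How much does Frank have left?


Calculate earnings:
5 x $16 = $80
Subtract spending:
$80 - $33 = $47

$47


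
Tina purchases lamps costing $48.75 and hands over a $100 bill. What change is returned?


Start with the amount paid:
$100
Subtract the price:
$100 - $48.75 = $51.25

$51.25


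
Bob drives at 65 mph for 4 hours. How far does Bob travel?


Use the formula: distance = speed x time
Speed = 65 mph, Time = 4 hours
65 x 4 = 260 miles

260 miles


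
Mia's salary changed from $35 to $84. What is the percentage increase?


Find the absolute change:
|84 - 35| = 49
Divide by original and multiply by 100:
49 / 35 x 100 = 140%

140%


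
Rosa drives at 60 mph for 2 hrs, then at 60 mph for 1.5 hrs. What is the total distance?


Leg 1 distance:
60 x 2 = 120 miles
Leg 2 distance:
60 x 1.5 = 90 miles
Total distance:
120 + 90 = 210 miles

210 miles


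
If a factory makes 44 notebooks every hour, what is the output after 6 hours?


Production rate: 44 notebooks per hour
Time: 6 hours
Total: 44 x 6 = 264 notebooks

264 notebooks


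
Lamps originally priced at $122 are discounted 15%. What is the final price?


Calculate the discount amount:
15% of $122 = $18.30
Subtract from original:
$122 - $18.30 = $103.70

$103.70


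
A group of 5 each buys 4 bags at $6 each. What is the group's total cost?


Cost per person:
4 x $6 = $24
Group total:
5 x $24 = $120

$120


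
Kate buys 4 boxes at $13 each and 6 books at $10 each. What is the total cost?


Cost of boxes:
4 x $13 = $52
Cost of books:
6 x $10 = $60
Add both:
$52 + $60 = $112

$112


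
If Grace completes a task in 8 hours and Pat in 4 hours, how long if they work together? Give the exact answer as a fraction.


Grace's rate: 1/8 of the job per hour
Pat's rate: 1/4 of the job per hour
Combined rate: 1/8 + 1/4 = 3/8 per hour
Time = 1 / (3/8) = 8/3 hours (≈ 2.67 hours)

8/3 hours


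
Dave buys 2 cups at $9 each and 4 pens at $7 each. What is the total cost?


Cost of cups:
2 x $9 = $18
Cost of pens:
4 x $7 = $28
Add both:
$18 + $28 = $46

$46


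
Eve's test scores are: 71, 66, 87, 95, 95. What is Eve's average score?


Add the scores:
71 + 66 + 87 + 95 + 95 = 414
Divide by the number of tests:
414 / 5 = 82.8

82.8


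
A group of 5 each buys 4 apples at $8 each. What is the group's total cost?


Cost per person:
4 x $8 = $32
Group total:
5 x $32 = $160

$160


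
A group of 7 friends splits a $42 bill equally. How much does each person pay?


Total bill: $42
Number of people: 7
Each pays: $42 / 7 = $6

$6


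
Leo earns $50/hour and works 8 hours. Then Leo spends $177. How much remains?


Calculate earnings:
8 x $50 = $400
Subtract spending:
$400 - $177 = $223

$223


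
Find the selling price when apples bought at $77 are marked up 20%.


Calculate the markup amount:
20% of $77 = $15.40
Add to cost:
$77 + $15.40 = $92.40

$92.40


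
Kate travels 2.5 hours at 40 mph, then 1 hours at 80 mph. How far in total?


Leg 1 distance:
40 x 2.5 = 100 miles
Leg 2 distance:
80 x 1 = 80 miles
Total distance:
100 + 80 = 180 miles

180 miles


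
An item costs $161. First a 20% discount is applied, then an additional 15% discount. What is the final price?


First discount:
20% of $161 = $32.20
Price after first discount:
$161 - $32.20 = $128.80
Second discount:
15% of $128.80 = $19.32
Final price:
$128.80 - $19.32 = $109.48

$109.48


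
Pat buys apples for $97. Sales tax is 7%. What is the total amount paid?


Calculate the tax:
7% of $97 = $6.79
Add tax to price:
$97 + $6.79 = $103.79

$103.79


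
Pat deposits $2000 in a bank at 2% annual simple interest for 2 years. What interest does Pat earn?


Use the formula I = P x R x T / 100
P x R x T = 2000 x 2 x 2 = 8000
I = 8000 / 100 = $80

$80


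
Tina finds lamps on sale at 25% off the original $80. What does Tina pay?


Calculate the discount amount:
25% of $80 = $20
Subtract from original:
$80 - $20 = $60

$60


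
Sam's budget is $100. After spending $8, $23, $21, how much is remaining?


Add up expenses:
$8 + $23 + $21 = $52
Subtract from budget:
$100 - $52 = $48

$48


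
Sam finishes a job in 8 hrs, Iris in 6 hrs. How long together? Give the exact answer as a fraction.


Sam's rate: 1/8 of the job per hour
Iris's rate: 1/6 of the job per hour
Combined rate: 1/8 + 1/6 = 7/24 per hour
Time = 1 / (7/24) = 24/7 hours (≈ 3.43 hours)

24/7 hours


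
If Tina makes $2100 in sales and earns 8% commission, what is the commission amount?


Convert rate to decimal:
8% = 0.08
Multiply by sales:
$2100 x 0.08 = $168

$168


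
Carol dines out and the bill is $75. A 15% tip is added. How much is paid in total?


Calculate the tip:
15% of $75 = $11.25
Add tip to meal cost:
$75 + $11.25 = $86.25

$86.25


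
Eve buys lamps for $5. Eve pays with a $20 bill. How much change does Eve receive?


Start with the amount paid:
$20
Subtract the price:
$20 - $5 = $15

$15


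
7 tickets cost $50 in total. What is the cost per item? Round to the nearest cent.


Total cost: $50
Number of items: 7
Unit price: $50 / 7 = $7.1428... ≈ $7.14

$7.14


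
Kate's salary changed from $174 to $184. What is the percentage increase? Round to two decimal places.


Find the absolute change:
|184 - 174| = 10
Divide by original and multiply by 100:
10 / 174 x 100 = 5.7471...% ≈ 5.75%

5.75%


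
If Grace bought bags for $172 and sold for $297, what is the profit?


Selling price = $297
Cost price = $172
Profit = selling price - cost price:
Profit = $297 - $172 = $125

$125


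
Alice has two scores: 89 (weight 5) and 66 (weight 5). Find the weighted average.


Weighted sum:
5 x 89 + 5 x 66 = 775
Total weight:
5 + 5 = 10
Weighted average:
775 / 10 = 77.5

77.5


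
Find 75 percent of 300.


Convert percentage to decimal:
75% = 0.75
Multiply:
300 x 0.75 = 225

225


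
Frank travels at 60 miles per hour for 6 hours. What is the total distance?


Use the formula: distance = speed x time
Speed = 60 mph, Time = 6 hours
60 x 6 = 360 miles

360 miles


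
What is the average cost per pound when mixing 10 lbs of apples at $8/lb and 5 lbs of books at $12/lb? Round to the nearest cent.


Cost of apples:
10 x $8 = $80
Cost of books:
5 x $12 = $60
Total cost: $80 + $60 = $140
Total weight: 15 lbs
Average: $140 / 15 = $9.3333... ≈ $9.33/lb

$9.33/lb


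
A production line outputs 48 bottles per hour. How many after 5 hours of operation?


Production rate: 48 bottles per hour
Time: 5 hours
Total: 48 x 5 = 240 bottles

240 bottles


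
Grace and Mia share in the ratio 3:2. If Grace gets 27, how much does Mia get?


Find the multiplier:
27 / 3 = 9
Apply to Mia's share:
2 x 9 = 18

18


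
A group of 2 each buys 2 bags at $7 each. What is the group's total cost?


Cost per person:
2 x $7 = $14
Group total:
2 x $14 = $28

$28


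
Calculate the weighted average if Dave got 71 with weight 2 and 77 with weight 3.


Weighted sum:
2 x 71 + 3 x 77 = 373
Total weight:
2 + 3 = 5
Weighted average:
373 / 5 = 74.6

74.6


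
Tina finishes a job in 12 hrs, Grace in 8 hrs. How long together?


Tina's rate: 1/12 of the job per hour
Grace's rate: 1/8 of the job per hour
Combined rate: 1/12 + 1/8 = 5/24 per hour
Time = 1 / (5/24) = 24/5 = 4.8 hours

4.8 hours


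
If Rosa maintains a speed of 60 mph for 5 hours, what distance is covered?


Use the formula: distance = speed x time
Speed = 60 mph, Time = 5 hours
60 x 5 = 300 miles

300 miles


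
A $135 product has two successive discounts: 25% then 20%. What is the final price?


First discount:
25% of $135 = $33.75
Price after first discount:
$135 - $33.75 = $101.25
Second discount:
20% of $101.25 = $20.25
Final price:
$101.25 - $20.25 = $81

$81


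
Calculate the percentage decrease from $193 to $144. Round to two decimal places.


Find the absolute change:
|144 - 193| = 49
Divide by original and multiply by 100:
49 / 193 x 100 = 25.3886...% ≈ 25.39%

25.39%


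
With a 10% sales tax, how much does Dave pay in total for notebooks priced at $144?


Calculate the tax:
10% of $144 = $14.40
Add tax to price:
$144 + $14.40 = $158.40

$158.40


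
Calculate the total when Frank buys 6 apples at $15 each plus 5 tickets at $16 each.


Cost of apples:
6 x $15 = $90
Cost of tickets:
5 x $16 = $80
Add both:
$90 + $80 = $170

$170


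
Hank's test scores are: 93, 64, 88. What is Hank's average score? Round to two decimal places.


Add the scores:
93 + 64 + 88 = 245
Divide by the number of tests:
245 / 3 = 81.6666... ≈ 81.67

81.67


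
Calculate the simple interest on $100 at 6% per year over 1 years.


Use the formula I = P x R x T / 100
P x R x T = 100 x 6 x 1 = 600
I = 600 / 100 = $6

$6


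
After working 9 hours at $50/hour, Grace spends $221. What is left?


Calculate earnings:
9 x $50 = $450
Subtract spending:
$450 - $221 = $229

$229


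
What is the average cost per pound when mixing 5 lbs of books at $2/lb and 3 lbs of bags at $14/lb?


Cost of books:
5 x $2 = $10
Cost of bags:
3 x $14 = $42
Total cost: $10 + $42 = $52
Total weight: 8 lbs
Average: $52 / 8 = $6.50/lb

$6.50/lb


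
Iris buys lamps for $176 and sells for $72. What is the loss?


Selling price = $72
Cost price = $176
Loss = cost price - selling price:
Loss = $176 - $72 = $104

$104


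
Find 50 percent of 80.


Convert percentage to decimal:
50% = 0.5
Multiply:
80 x 0.5 = 40

40


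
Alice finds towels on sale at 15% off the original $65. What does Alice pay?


Calculate the discount amount:
15% of $65 = $9.75
Subtract from original:
$65 - $9.75 = $55.25

$55.25


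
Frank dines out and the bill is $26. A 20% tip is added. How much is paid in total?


Calculate the tip:
20% of $26 = $5.20
Add tip to meal cost:
$26 + $5.20 = $31.20

$31.20


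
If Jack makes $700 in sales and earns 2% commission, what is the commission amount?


Convert rate to decimal:
2% = 0.02
Multiply by sales:
$700 x 0.02 = $14

$14


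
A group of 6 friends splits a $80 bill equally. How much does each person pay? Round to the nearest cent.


Total bill: $80
Number of people: 6
Each pays: $80 / 6 = $13.3333... ≈ $13.33

$13.33


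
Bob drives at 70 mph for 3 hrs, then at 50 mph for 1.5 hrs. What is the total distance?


Leg 1 distance:
70 x 3 = 210 miles
Leg 2 distance:
50 x 1.5 = 75 miles
Total distance:
210 + 75 = 285 miles

285 miles


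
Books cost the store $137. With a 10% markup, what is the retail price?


Calculate the markup amount:
10% of $137 = $13.70
Add to cost:
$137 + $13.70 = $150.70

$150.70


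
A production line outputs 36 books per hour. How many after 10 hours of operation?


Production rate: 36 books per hour
Time: 10 hours
Total: 36 x 10 = 360 books

360 books


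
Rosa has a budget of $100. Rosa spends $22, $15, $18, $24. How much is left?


Add up expenses:
$22 + $15 + $18 + $24 = $79
Subtract from budget:
$100 - $79 = $21

$21


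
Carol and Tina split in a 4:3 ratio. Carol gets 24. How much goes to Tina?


Find the multiplier:
24 / 4 = 6
Apply to Tina's share:
3 x 6 = 18

18


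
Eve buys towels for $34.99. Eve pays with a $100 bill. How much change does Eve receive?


Start with the amount paid:
$100
Subtract the price:
$100 - $34.99 = $65.01

$65.01


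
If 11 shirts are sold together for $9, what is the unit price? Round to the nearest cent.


Total cost: $9
Number of items: 11
Unit price: $9 / 11 = $0.8181... ≈ $0.82

$0.82


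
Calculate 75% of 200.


Convert percentage to decimal:
75% = 0.75
Multiply:
200 x 0.75 = 150

150


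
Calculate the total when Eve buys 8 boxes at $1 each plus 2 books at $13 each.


Cost of boxes:
8 x $1 = $8
Cost of books:
2 x $13 = $26
Add both:
$8 + $26 = $34

$34


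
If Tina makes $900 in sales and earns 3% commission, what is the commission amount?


Convert rate to decimal:
3% = 0.03
Multiply by sales:
$900 x 0.03 = $27

$27


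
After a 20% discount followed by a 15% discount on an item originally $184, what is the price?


First discount:
20% of $184 = $36.80
Price after first discount:
$184 - $36.80 = $147.20
Second discount:
15% of $147.20 = $22.08
Final price:
$147.20 - $22.08 = $125.12

$125.12


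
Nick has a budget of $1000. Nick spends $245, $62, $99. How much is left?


Add up expenses:
$245 + $62 + $99 = $406
Subtract from budget:
$1000 - $406 = $594

$594


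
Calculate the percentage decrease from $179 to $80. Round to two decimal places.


Find the absolute change:
|80 - 179| = 99
Divide by original and multiply by 100:
99 / 179 x 100 = 55.3072...% ≈ 55.31%

55.31%


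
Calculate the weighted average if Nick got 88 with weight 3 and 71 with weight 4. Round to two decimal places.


Weighted sum:
3 x 88 + 4 x 71 = 548
Total weight:
3 + 4 = 7
Weighted average:
548 / 7 = 78.2857... ≈ 78.29

78.29


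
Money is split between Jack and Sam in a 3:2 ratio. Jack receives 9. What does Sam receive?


Find the multiplier:
9 / 3 = 3
Apply to Sam's share:
2 x 3 = 6

6


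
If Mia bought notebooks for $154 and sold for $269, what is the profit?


Selling price = $269
Cost price = $154
Profit = selling price - cost price:
Profit = $269 - $154 = $115

$115


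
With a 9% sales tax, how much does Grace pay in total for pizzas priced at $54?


Calculate the tax:
9% of $54 = $4.86
Add tax to price:
$54 + $4.86 = $58.86

$58.86


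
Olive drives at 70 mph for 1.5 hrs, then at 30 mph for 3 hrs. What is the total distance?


Leg 1 distance:
70 x 1.5 = 105 miles
Leg 2 distance:
30 x 3 = 90 miles
Total distance:
105 + 90 = 195 miles

195 miles


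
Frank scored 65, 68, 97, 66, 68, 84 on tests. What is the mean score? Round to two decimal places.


Add the scores:
65 + 68 + 97 + 66 + 68 + 84 = 448
Divide by the number of tests:
448 / 6 = 74.6666... ≈ 74.67

74.67


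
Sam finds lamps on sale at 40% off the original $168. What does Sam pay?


Calculate the discount amount:
40% of $168 = $67.20
Subtract from original:
$168 - $67.20 = $100.80

$100.80


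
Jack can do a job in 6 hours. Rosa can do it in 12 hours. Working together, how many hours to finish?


Jack's rate: 1/6 of the job per hour
Rosa's rate: 1/12 of the job per hour
Combined rate: 1/6 + 1/12 = 1/4 per hour
Time = 1 / (1/4) = 4 hours

4 hours


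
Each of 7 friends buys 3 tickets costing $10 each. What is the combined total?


Cost per person:
3 x $10 = $30
Group total:
7 x $30 = $210

$210


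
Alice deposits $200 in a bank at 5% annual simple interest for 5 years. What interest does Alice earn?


Use the formula I = P x R x T / 100
P x R x T = 200 x 5 x 5 = 5000
I = 5000 / 100 = $50

$50


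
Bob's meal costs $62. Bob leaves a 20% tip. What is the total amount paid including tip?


Calculate the tip:
20% of $62 = $12.40
Add tip to meal cost:
$62 + $12.40 = $74.40

$74.40


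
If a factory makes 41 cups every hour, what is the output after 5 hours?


Production rate: 41 cups per hour
Time: 5 hours
Total: 41 x 5 = 205 cups

205 cups


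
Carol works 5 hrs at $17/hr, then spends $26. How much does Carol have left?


Calculate earnings:
5 x $17 = $85
Subtract spending:
$85 - $26 = $59

$59


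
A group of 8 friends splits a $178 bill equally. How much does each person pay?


Total bill: $178
Number of people: 8
Each pays: $178 / 8 = $22.25

$22.25


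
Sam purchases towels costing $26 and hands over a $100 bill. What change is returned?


Start with the amount paid:
$100
Subtract the price:
$100 - $26 = $74

$74


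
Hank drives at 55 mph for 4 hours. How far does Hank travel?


Use the formula: distance = speed x time
Speed = 55 mph, Time = 4 hours
55 x 4 = 220 miles

220 miles


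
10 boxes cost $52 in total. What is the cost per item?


Total cost: $52
Number of items: 10
Unit price: $52 / 10 = $5.20

$5.20


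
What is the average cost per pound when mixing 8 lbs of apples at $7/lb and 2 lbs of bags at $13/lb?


Cost of apples:
8 x $7 = $56
Cost of bags:
2 x $13 = $26
Total cost: $56 + $26 = $82
Total weight: 10 lbs
Average: $82 / 10 = $8.20/lb

$8.20/lb


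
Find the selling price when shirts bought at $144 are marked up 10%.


Calculate the markup amount:
10% of $144 = $14.40
Add to cost:
$144 + $14.40 = $158.40

$158.40


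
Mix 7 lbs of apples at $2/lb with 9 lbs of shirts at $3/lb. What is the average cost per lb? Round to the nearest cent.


Cost of apples:
7 x $2 = $14
Cost of shirts:
9 x $3 = $27
Total cost: $14 + $27 = $41
Total weight: 16 lbs
Average: $41 / 16 = $2.5625 ≈ $2.56/lb

$2.56/lb


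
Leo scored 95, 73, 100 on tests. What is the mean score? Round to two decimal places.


Add the scores:
95 + 73 + 100 = 268
Divide by the number of tests:
268 / 3 = 89.3333... ≈ 89.33

89.33


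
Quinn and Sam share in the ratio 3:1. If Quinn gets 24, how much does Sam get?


Find the multiplier:
24 / 3 = 8
Apply to Sam's share:
1 x 8 = 8

8


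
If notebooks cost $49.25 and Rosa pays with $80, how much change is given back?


Start with the amount paid:
$80
Subtract the price:
$80 - $49.25 = $30.75

$30.75


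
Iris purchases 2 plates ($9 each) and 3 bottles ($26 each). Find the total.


Cost of plates:
2 x $9 = $18
Cost of bottles:
3 x $26 = $78
Add both:
$18 + $78 = $96

$96


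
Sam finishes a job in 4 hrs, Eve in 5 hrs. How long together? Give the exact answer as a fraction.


Sam's rate: 1/4 of the job per hour
Eve's rate: 1/5 of the job per hour
Combined rate: 1/4 + 1/5 = 9/20 per hour
Time = 1 / (9/20) = 20/9 hours (≈ 2.22 hours)

20/9 hours


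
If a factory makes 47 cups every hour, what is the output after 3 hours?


Production rate: 47 cups per hour
Time: 3 hours
Total: 47 x 3 = 141 cups

141 cups


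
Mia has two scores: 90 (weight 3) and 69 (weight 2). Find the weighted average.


Weighted sum:
3 x 90 + 2 x 69 = 408
Total weight:
3 + 2 = 5
Weighted average:
408 / 5 = 81.6

81.6


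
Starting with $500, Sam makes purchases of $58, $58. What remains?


Add up expenses:
$58 + $58 = $116
Subtract from budget:
$500 - $116 = $384

$384


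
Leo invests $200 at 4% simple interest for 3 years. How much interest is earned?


Use the formula I = P x R x T / 100
P x R x T = 200 x 4 x 3 = 2400
I = 2400 / 100 = $24

$24


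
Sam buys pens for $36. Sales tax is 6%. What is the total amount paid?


Calculate the tax:
6% of $36 = $2.16
Add tax to price:
$36 + $2.16 = $38.16

$38.16


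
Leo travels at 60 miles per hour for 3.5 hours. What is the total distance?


Use the formula: distance = speed x time
Speed = 60 mph, Time = 3.5 hours
60 x 3.5 = 210 miles

210 miles


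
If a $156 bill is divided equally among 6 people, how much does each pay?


Total bill: $156
Number of people: 6
Each pays: $156 / 6 = $26

$26


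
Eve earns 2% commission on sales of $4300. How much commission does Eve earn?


Convert rate to decimal:
2% = 0.02
Multiply by sales:
$4300 x 0.02 = $86

$86


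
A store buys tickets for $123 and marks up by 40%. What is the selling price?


Calculate the markup amount:
40% of $123 = $49.20
Add to cost:
$123 + $49.20 = $172.20

$172.20


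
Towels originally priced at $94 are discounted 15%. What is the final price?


Calculate the discount amount:
15% of $94 = $14.10
Subtract from original:
$94 - $14.10 = $79.90

$79.90


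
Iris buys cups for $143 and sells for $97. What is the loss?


Selling price = $97
Cost price = $143
Loss = cost price - selling price:
Loss = $143 - $97 = $46

$46


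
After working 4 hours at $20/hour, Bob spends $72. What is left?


Calculate earnings:
4 x $20 = $80
Subtract spending:
$80 - $72 = $8

$8


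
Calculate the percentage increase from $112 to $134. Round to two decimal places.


Find the absolute change:
|134 - 112| = 22
Divide by original and multiply by 100:
22 / 112 x 100 = 19.6428...% ≈ 19.64%

19.64%


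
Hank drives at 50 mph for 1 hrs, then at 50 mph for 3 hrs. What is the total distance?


Leg 1 distance:
50 x 1 = 50 miles
Leg 2 distance:
50 x 3 = 150 miles
Total distance:
50 + 150 = 200 miles

200 miles


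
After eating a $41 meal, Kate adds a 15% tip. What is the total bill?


Calculate the tip:
15% of $41 = $6.15
Add tip to meal cost:
$41 + $6.15 = $47.15

$47.15


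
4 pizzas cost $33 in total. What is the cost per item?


Total cost: $33
Number of items: 4
Unit price: $33 / 4 = $8.25

$8.25


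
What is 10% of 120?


Convert percentage to decimal:
10% = 0.1
Multiply:
120 x 0.1 = 12

12


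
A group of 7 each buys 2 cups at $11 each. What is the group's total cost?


Cost per person:
2 x $11 = $22
Group total:
7 x $22 = $154

$154


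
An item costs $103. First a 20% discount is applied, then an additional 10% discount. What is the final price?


First discount:
20% of $103 = $20.60
Price after first discount:
$103 - $20.60 = $82.40
Second discount:
10% of $82.40 = $8.24
Final price:
$82.40 - $8.24 = $74.16

$74.16


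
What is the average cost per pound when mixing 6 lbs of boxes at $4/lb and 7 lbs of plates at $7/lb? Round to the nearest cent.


Cost of boxes:
6 x $4 = $24
Cost of plates:
7 x $7 = $49
Total cost: $24 + $49 = $73
Total weight: 13 lbs
Average: $73 / 13 = $5.6153... ≈ $5.62/lb

$5.62/lb


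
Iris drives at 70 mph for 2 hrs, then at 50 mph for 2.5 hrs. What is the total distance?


Leg 1 distance:
70 x 2 = 140 miles
Leg 2 distance:
50 x 2.5 = 125 miles
Total distance:
140 + 125 = 265 miles

265 miles


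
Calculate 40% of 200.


Convert percentage to decimal:
40% = 0.4
Multiply:
200 x 0.4 = 80

80


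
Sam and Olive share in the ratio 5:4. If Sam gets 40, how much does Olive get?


Find the multiplier:
40 / 5 = 8
Apply to Olive's share:
4 x 8 = 32

32


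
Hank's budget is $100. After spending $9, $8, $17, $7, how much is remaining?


Add up expenses:
$9 + $8 + $17 + $7 = $41
Subtract from budget:
$100 - $41 = $59

$59


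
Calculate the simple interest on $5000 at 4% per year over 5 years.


Use the formula I = P x R x T / 100
P x R x T = 5000 x 4 x 5 = 100000
I = 100000 / 100 = $1000

$1000


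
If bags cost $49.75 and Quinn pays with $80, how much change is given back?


Start with the amount paid:
$80
Subtract the price:
$80 - $49.75 = $30.25

$30.25


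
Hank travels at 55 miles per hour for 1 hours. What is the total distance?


Use the formula: distance = speed x time
Speed = 55 mph, Time = 1 hours
55 x 1 = 55 miles

55 miles


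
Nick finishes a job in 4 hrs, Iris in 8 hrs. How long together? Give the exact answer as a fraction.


Nick's rate: 1/4 of the job per hour
Iris's rate: 1/8 of the job per hour
Combined rate: 1/4 + 1/8 = 3/8 per hour
Time = 1 / (3/8) = 8/3 hours (≈ 2.67 hours)

8/3 hours


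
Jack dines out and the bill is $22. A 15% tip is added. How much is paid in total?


Calculate the tip:
15% of $22 = $3.30
Add tip to meal cost:
$22 + $3.30 = $25.30

$25.30


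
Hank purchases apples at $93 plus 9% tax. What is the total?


Calculate the tax:
9% of $93 = $8.37
Add tax to price:
$93 + $8.37 = $101.37

$101.37


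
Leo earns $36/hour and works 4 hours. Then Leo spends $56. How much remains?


Calculate earnings:
4 x $36 = $144
Subtract spending:
$144 - $56 = $88

$88


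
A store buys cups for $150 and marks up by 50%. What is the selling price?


Calculate the markup amount:
50% of $150 = $75
Add to cost:
$150 + $75 = $225

$225


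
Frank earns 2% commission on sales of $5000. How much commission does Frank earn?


Convert rate to decimal:
2% = 0.02
Multiply by sales:
$5000 x 0.02 = $100

$100


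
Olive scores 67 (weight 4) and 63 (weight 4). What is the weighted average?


Weighted sum:
4 x 67 + 4 x 63 = 520
Total weight:
4 + 4 = 8
Weighted average:
520 / 8 = 65

65


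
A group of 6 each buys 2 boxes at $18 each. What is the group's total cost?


Cost per person:
2 x $18 = $36
Group total:
6 x $36 = $216

$216


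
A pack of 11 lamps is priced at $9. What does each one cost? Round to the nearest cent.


Total cost: $9
Number of items: 11
Unit price: $9 / 11 = $0.8181... ≈ $0.82

$0.82


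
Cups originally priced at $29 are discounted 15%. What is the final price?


Calculate the discount amount:
15% of $29 = $4.35
Subtract from original:
$29 - $4.35 = $24.65

$24.65


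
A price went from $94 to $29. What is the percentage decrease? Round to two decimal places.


Find the absolute change:
|29 - 94| = 65
Divide by original and multiply by 100:
65 / 94 x 100 = 69.1489...% ≈ 69.15%

69.15%


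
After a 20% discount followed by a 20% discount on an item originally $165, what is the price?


First discount:
20% of $165 = $33
Price after first discount:
$165 - $33 = $132
Second discount:
20% of $132 = $26.40
Final price:
$132 - $26.40 = $105.60

$105.60


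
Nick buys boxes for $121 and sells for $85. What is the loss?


Selling price = $85
Cost price = $121
Loss = cost price - selling price:
Loss = $121 - $85 = $36

$36


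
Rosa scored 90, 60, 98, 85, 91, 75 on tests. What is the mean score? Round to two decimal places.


Add the scores:
90 + 60 + 98 + 85 + 91 + 75 = 499
Divide by the number of tests:
499 / 6 = 83.1666... ≈ 83.17

83.17


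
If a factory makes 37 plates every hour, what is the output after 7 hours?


Production rate: 37 plates per hour
Time: 7 hours
Total: 37 x 7 = 259 plates

259 plates


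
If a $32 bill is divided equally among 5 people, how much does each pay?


Total bill: $32
Number of people: 5
Each pays: $32 / 5 = $6.40

$6.40


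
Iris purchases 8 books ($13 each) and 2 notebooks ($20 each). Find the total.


Cost of books:
8 x $13 = $104
Cost of notebooks:
2 x $20 = $40
Add both:
$104 + $40 = $144

$144


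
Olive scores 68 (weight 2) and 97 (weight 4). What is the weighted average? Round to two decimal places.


Weighted sum:
2 x 68 + 4 x 97 = 524
Total weight:
2 + 4 = 6
Weighted average:
524 / 6 = 87.3333... ≈ 87.33

87.33


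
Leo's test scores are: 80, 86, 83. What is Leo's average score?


Add the scores:
80 + 86 + 83 = 249
Divide by the number of tests:
249 / 3 = 83

83


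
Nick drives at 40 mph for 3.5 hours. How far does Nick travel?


Use the formula: distance = speed x time
Speed = 40 mph, Time = 3.5 hours
40 x 3.5 = 140 miles

140 miles


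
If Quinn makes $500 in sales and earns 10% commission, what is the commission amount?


Convert rate to decimal:
10% = 0.1
Multiply by sales:
$500 x 0.1 = $50

$50


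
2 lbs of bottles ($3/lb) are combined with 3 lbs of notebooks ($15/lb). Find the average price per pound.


Cost of bottles:
2 x $3 = $6
Cost of notebooks:
3 x $15 = $45
Total cost: $6 + $45 = $51
Total weight: 5 lbs
Average: $51 / 5 = $10.20/lb

$10.20/lb


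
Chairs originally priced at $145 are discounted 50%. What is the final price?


Calculate the discount amount:
50% of $145 = $72.50
Subtract from original:
$145 - $72.50 = $72.50

$72.50


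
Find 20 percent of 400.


Convert percentage to decimal:
20% = 0.2
Multiply:
400 x 0.2 = 80

80


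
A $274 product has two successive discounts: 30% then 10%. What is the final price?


First discount:
30% of $274 = $82.20
Price after first discount:
$274 - $82.20 = $191.80
Second discount:
10% of $191.80 = $19.18
Final price:
$191.80 - $19.18 = $172.62

$172.62


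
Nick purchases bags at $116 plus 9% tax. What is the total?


Calculate the tax:
9% of $116 = $10.44
Add tax to price:
$116 + $10.44 = $126.44

$126.44


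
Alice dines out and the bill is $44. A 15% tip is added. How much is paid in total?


Calculate the tip:
15% of $44 = $6.60
Add tip to meal cost:
$44 + $6.60 = $50.60

$50.60


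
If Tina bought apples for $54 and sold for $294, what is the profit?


Selling price = $294
Cost price = $54
Profit = selling price - cost price:
Profit = $294 - $54 = $240

$240


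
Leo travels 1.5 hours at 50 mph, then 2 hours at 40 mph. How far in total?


Leg 1 distance:
50 x 1.5 = 75 miles
Leg 2 distance:
40 x 2 = 80 miles
Total distance:
75 + 80 = 155 miles

155 miles


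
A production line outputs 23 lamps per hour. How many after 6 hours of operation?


Production rate: 23 lamps per hour
Time: 6 hours
Total: 23 x 6 = 138 lamps

138 lamps


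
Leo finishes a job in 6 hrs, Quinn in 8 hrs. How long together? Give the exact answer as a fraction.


Leo's rate: 1/6 of the job per hour
Quinn's rate: 1/8 of the job per hour
Combined rate: 1/6 + 1/8 = 7/24 per hour
Time = 1 / (7/24) = 24/7 hours (≈ 3.43 hours)

24/7 hours


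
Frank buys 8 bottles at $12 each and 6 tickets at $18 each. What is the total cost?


Cost of bottles:
8 x $12 = $96
Cost of tickets:
6 x $18 = $108
Add both:
$96 + $108 = $204

$204


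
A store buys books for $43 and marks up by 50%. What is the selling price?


Calculate the markup amount:
50% of $43 = $21.50
Add to cost:
$43 + $21.50 = $64.50

$64.50


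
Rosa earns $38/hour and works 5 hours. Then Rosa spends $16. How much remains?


Calculate earnings:
5 x $38 = $190
Subtract spending:
$190 - $16 = $174

$174


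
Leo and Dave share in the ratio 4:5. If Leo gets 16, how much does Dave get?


Find the multiplier:
16 / 4 = 4
Apply to Dave's share:
5 x 4 = 20

20


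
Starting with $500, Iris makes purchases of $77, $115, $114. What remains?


Add up expenses:
$77 + $115 + $114 = $306
Subtract from budget:
$500 - $306 = $194

$194


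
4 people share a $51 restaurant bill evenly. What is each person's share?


Total bill: $51
Number of people: 4
Each pays: $51 / 4 = $12.75

$12.75


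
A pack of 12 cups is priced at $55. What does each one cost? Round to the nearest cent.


Total cost: $55
Number of items: 12
Unit price: $55 / 12 = $4.5833... ≈ $4.58

$4.58


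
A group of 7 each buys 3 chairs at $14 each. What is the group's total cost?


Cost per person:
3 x $14 = $42
Group total:
7 x $42 = $294

$294


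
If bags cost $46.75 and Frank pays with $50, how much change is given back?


Start with the amount paid:
$50
Subtract the price:
$50 - $46.75 = $3.25

$3.25


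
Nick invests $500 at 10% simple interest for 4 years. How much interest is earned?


Use the formula I = P x R x T / 100
P x R x T = 500 x 10 x 4 = 20000
I = 20000 / 100 = $200

$200


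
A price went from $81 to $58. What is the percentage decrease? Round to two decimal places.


Find the absolute change:
|58 - 81| = 23
Divide by original and multiply by 100:
23 / 81 x 100 = 28.3950...% ≈ 28.4%

28.4%


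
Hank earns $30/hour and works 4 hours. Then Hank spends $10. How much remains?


Calculate earnings:
4 x $30 = $120
Subtract spending:
$120 - $10 = $110

$110


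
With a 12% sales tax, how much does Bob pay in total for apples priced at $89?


Calculate the tax:
12% of $89 = $10.68
Add tax to price:
$89 + $10.68 = $99.68

$99.68


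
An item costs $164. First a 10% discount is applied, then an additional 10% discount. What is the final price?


First discount:
10% of $164 = $16.40
Price after first discount:
$164 - $16.40 = $147.60
Second discount:
10% of $147.60 = $14.76
Final price:
$147.60 - $14.76 = $132.84

$132.84


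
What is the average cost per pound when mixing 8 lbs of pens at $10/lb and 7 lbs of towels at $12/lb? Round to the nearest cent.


Cost of pens:
8 x $10 = $80
Cost of towels:
7 x $12 = $84
Total cost: $80 + $84 = $164
Total weight: 15 lbs
Average: $164 / 15 = $10.9333... ≈ $10.93/lb

$10.93/lb


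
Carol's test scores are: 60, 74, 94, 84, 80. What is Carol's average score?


Add the scores:
60 + 74 + 94 + 84 + 80 = 392
Divide by the number of tests:
392 / 5 = 78.4

78.4


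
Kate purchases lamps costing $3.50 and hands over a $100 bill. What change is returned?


Start with the amount paid:
$100
Subtract the price:
$100 - $3.50 = $96.50

$96.50


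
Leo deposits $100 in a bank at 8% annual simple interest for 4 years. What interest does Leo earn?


Use the formula I = P x R x T / 100
P x R x T = 100 x 8 x 4 = 3200
I = 3200 / 100 = $32

$32


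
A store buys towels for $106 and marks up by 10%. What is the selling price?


Calculate the markup amount:
10% of $106 = $10.60
Add to cost:
$106 + $10.60 = $116.60

$116.60


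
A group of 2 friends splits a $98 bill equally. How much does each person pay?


Total bill: $98
Number of people: 2
Each pays: $98 / 2 = $49

$49


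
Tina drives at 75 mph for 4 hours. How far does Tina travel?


Use the formula: distance = speed x time
Speed = 75 mph, Time = 4 hours
75 x 4 = 300 miles

300 miles


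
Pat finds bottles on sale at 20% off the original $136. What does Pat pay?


Calculate the discount amount:
20% of $136 = $27.20
Subtract from original:
$136 - $27.20 = $108.80

$108.80


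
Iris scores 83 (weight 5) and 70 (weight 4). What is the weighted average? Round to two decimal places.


Weighted sum:
5 x 83 + 4 x 70 = 695
Total weight:
5 + 4 = 9
Weighted average:
695 / 9 = 77.2222... ≈ 77.22

77.22


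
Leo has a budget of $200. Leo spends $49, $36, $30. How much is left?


Add up expenses:
$49 + $36 + $30 = $115
Subtract from budget:
$200 - $115 = $85

$85


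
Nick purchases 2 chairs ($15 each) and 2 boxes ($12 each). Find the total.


Cost of chairs:
2 x $15 = $30
Cost of boxes:
2 x $12 = $24
Add both:
$30 + $24 = $54

$54


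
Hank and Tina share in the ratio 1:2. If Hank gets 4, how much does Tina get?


Find the multiplier:
4 / 1 = 4
Apply to Tina's share:
2 x 4 = 8

8


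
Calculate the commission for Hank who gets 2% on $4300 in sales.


Convert rate to decimal:
2% = 0.02
Multiply by sales:
$4300 x 0.02 = $86

$86


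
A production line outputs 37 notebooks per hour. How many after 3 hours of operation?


Production rate: 37 notebooks per hour
Time: 3 hours
Total: 37 x 3 = 111 notebooks

111 notebooks


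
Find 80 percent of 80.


Convert percentage to decimal:
80% = 0.8
Multiply:
80 x 0.8 = 64

64


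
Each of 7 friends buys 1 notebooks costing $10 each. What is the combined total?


Cost per person:
1 x $10 = $10
Group total:
7 x $10 = $70

$70


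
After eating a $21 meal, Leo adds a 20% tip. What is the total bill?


Calculate the tip:
20% of $21 = $4.20
Add tip to meal cost:
$21 + $4.20 = $25.20

$25.20


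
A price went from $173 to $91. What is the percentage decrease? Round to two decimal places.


Find the absolute change:
|91 - 173| = 82
Divide by original and multiply by 100:
82 / 173 x 100 = 47.3988...% ≈ 47.4%

47.4%


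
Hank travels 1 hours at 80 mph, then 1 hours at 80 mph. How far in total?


Leg 1 distance:
80 x 1 = 80 miles
Leg 2 distance:
80 x 1 = 80 miles
Total distance:
80 + 80 = 160 miles

160 miles


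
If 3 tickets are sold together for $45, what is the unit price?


Total cost: $45
Number of items: 3
Unit price: $45 / 3 = $15

$15


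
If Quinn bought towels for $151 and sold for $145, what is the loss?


Selling price = $145
Cost price = $151
Loss = cost price - selling price:
Loss = $151 - $145 = $6

$6


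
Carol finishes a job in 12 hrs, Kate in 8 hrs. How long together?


Carol's rate: 1/12 of the job per hour
Kate's rate: 1/8 of the job per hour
Combined rate: 1/12 + 1/8 = 5/24 per hour
Time = 1 / (5/24) = 24/5 = 4.8 hours

4.8 hours


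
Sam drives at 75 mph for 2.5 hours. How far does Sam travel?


Use the formula: distance = speed x time
Speed = 75 mph, Time = 2.5 hours
75 x 2.5 = 187.5 miles

187.5 miles


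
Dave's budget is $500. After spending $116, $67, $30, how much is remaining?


Add up expenses:
$116 + $67 + $30 = $213
Subtract from budget:
$500 - $213 = $287

$287


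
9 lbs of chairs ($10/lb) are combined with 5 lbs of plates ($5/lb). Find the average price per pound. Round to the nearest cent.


Cost of chairs:
9 x $10 = $90
Cost of plates:
5 x $5 = $25
Total cost: $90 + $25 = $115
Total weight: 14 lbs
Average: $115 / 14 = $8.2142... ≈ $8.21/lb

$8.21/lb


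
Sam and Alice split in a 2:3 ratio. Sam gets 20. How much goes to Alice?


Find the multiplier:
20 / 2 = 10
Apply to Alice's share:
3 x 10 = 30

30


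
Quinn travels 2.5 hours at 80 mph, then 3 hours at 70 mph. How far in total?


Leg 1 distance:
80 x 2.5 = 200 miles
Leg 2 distance:
70 x 3 = 210 miles
Total distance:
200 + 210 = 410 miles

410 miles


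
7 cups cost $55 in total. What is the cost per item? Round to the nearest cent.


Total cost: $55
Number of items: 7
Unit price: $55 / 7 = $7.8571... ≈ $7.86

$7.86
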